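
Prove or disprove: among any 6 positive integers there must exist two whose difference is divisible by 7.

No, the set {13, 14, 15, 16, 17, 18} is a counterexample.

Try 6 consecutive integers, 13, 14, …, 18. Their remainders mod 7 are 6, 0, 1, 2, 3, 4 — pairwise different, as any 6 ≤ 7 consecutive integers have distinct residues.
The differences between them range over 1, …, 5, none of which is divisible by 7.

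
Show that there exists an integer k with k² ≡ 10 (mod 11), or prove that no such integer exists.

Squares mod 11 repeat after k = 5 (as (−k)² = k²); for k = 0..5 they are 0, 1, 4, 9, 5, 3.
The set of squares mod 11 is therefore {0, 1, 3, 4, 5, 9}, which does not contain 10.
Therefore k² ≡ 10 (mod 11) has no solution.

There is no such integer.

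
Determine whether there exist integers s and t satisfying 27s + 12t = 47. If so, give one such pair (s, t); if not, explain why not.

Both 27 and 12 are divisible by gcd(27, 12) = 3, hence so is any combination 27s + 12t.
But 47 = 3·15 + 2, so 3 ∤ 47.
So the equation is unsolvable over ℤ.

No, no such integers exist.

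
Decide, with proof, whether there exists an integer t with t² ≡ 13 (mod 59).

Apply Euler's criterion with the prime 59: 13 is a quadratic residue iff 13^29 ≡ 1 (mod 59), and a non-residue iff it is ≡ −1.
Squaring successively (mod 59): 13^2 = 169 ≡ 51; 13^4 ≡ 51² = 2601 ≡ 5; 13^8 ≡ 5² = 25 ≡ 25; 13^16 ≡ 25² = 625 ≡ 35.
Since 29 = 16 + 8 + 4 + 1, 13^29 ≡ 35 · 25 · 5 · 13; multiplying out mod 59: 35·25 = 875 ≡ 49, then 49·5 = 245 ≡ 9, then 9·13 = 117 ≡ 58. Thus 13^29 ≡ 58 ≡ −1 (mod 59).
By Euler's criterion 13 is a quadratic non-residue mod 59: no t satisfies t² ≡ 13 (mod 59).

No, no such integer exists.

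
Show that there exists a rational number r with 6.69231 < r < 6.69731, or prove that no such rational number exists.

Scale by 23: the interval becomes (153.92313, 154.03813), which contains the integer 154.
Hence 154/23 is a rational number with 6.69231 < 154/23 < 6.69731.

r = 154/23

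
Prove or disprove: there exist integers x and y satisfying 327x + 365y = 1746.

x = 223, y = -195

327 and 365 are coprime, so 327x + 365y ranges over all of ℤ.
Euclidean algorithm: 365 = 1·327 + 38, 327 = 8·38 + 23, 38 = 1·23 + 15, 23 = 1·15 + 8, 15 = 1·8 + 7, 8 = 1·7 + 1, 7 = 7·1 + 0.
Unwinding: 1 = 8 − 1·7 = 8 − (15 − 1·8) = −15 + 2·8 = −15 + 2·(23 − 1·15) = 2·23 − 3·15 = 2·23 − 3·(38 − 1·23) = −3·38 + 5·23 = −3·38 + 5·(327 − 8·38) = 5·327 − 43·38 = 5·327 − 43·(365 − 1·327) = −43·365 + 48·327, i.e. 327·48 + 365·(-43) = 1.
Scaling by 1746 gives the particular solution (x, y) = (83808, -75078).
Subtracting 229·365 from x and adding 229·327 to y gives the tidier solution (223, -195).
Check: 327·223 + 365·(-195) = 72921 − 71175 = 1746. ✓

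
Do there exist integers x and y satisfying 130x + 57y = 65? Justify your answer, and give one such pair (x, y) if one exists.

Since gcd(130, 57) = 1, every integer is an integer combination of 130 and 57.
Dividing repeatedly: 130 = 2·57 + 16, 57 = 3·16 + 9, 16 = 1·9 + 7, 9 = 1·7 + 2, 7 = 3·2 + 1, 2 = 2·1 + 0.
Working back up the chain: 1 = 7 − 3·2 = 7 − 3·(9 − 1·7) = −3·9 + 4·7 = −3·9 + 4·(16 − 1·9) = 4·16 − 7·9 = 4·16 − 7·(57 − 3·16) = −7·57 + 25·16 = −7·57 + 25·(130 − 2·57) = 25·130 − 57·57. So 130·25 + 57·(-57) = 1.
Scaling by 65 gives the particular solution (x, y) = (1625, -3705).
The general solution is x = 1625 + 57k, y = -3705 − 130k; taking k = -28 gives the smaller pair x = 29, y = -65.
Indeed 130·29 + 57·(-65) = 3770 − 3705 = 65.

x = 29, y = -65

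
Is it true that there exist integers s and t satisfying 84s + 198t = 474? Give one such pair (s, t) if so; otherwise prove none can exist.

Every value of 84s + 198t is a multiple of gcd(84, 198) = 6; since 6 ∣ 474, solutions exist.
Dividing through by 6 reduces the equation to 14s + 33t = 79.
Dividing repeatedly: 33 = 2·14 + 5, 14 = 2·5 + 4, 5 = 1·4 + 1, 4 = 4·1 + 0.
Unwinding: 1 = 5 − 1·4 = 5 − (14 − 2·5) = −14 + 3·5 = −14 + 3·(33 − 2·14) = 3·33 − 7·14, i.e. 14·(-7) + 33·3 = 1.
Multiplying through by 79: s = (-7)·79 = -553, t = 3·79 = 237 is a solution.
Adding 17·33 to s and subtracting 17·14 from t gives the tidier solution (8, -1).
Indeed 84·8 + 198·(-1) = 672 − 198 = 474.

s = 8, t = -1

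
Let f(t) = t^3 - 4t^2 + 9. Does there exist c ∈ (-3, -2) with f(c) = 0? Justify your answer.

The endpoint values f(-3) = -54 and f(-2) = -15 are both negative. Claim: f(t) < 0 for every t in (-3, -2).
Shift to the endpoint -2: with t = -2 − u (0 < u < 1), one computes f(-2 − u) = -u^3 - 10u^2 - 28u - 15.
All 4 nonzero coefficients of this polynomial in u are negative; hence for u > 0 the value is a sum of negative terms (the constant -15 among them).
So f is strictly negative on (-3, -2); no root exists in the interval.

No.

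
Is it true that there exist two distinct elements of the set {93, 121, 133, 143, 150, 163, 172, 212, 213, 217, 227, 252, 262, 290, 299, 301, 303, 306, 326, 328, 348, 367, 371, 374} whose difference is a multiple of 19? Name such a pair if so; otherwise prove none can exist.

93 mod 19 = 17 and 150 mod 19 = 17, so 150 − 93 = 57 = 3·19.

93 and 150 are such a pair.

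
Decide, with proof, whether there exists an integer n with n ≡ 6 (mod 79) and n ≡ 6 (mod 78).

The moduli 79 and 78 are coprime, so by the Chinese Remainder Theorem a unique solution modulo 6162 exists.
Write n = 6 + 79t and require 6 + 79t ≡ 6 (mod 78), i.e. 79t ≡ 0 (mod 78).
79 ≡ 1 (mod 78), so this reads 1t ≡ 0 (mod 78). t = 0 satisfies this.
Taking t = 0 gives n = 6 + 79·0 = 6.
Check: 6 mod 79 = 6, 6 mod 78 = 6. ✓

n = 6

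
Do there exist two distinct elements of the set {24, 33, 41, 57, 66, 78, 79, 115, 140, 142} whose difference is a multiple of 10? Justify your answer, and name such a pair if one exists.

There is no such pair.

Reduce each element modulo 10: 24↦4, 33↦3, 41↦1, 57↦7, 66↦6, 78↦8, 79↦9, 115↦5, 140↦0, 142↦2.
All 10 residues are distinct, so no two elements differ by a multiple of 10.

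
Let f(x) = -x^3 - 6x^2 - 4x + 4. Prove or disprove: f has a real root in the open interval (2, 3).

f has no root in that interval.

f(2) = -36 and f(3) = -89, both negative, so a sign-change argument is unavailable; we show f keeps this sign on the whole interval.
Substitute x = 2 + u, where 0 < u < 1 on the interval. Expanding, f(2 + u) = -u^3 - 12u^2 - 40u - 36.
All 4 nonzero coefficients of this polynomial in u are negative; hence for u > 0 the value is a sum of negative terms (the constant -36 among them).
So f is strictly negative on (2, 3); no root exists in the interval.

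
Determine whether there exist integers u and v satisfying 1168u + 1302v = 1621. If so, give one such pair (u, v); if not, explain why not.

Any value of 1168u + 1302v is a multiple of gcd(1168, 1302) = 2.
But 1621 is not a multiple of 2 (it leaves remainder 1).
Therefore 1168u + 1302v = 1621 has no solution in integers.

No, no such integers exist.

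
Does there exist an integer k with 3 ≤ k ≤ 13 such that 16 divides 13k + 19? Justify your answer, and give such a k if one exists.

There is no such integer k in that range.

For k = 3, 4, …, 13 the values of 13k + 19 modulo 16 are 10, 7, 4, 1, 14, 11, 8, 5, 2, 15, 12 respectively.
The residue 0 does not occur, so no k in [3, 13] makes 13k + 19 a multiple of 16.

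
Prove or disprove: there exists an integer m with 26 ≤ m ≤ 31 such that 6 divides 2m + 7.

The values of 2m + 7 for m = 26, 27, …, 31 are 59, 61, 63, 65, 67, 69; reduced mod 6 these are 5, 1, 3, 5, 1, 3.
Since 0 is absent from this list, 6 ∤ 2m + 7 for every m with 26 ≤ m ≤ 31.

No, no such integer m in that range exists.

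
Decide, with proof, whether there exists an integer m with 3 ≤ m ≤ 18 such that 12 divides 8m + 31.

At m = 3, 8·3 + 31 = 55 ≡ 7 (mod 12), and each step in m adds 8, giving residues 7, 3, 11, 7, 3, 11, 7, 3, 11, 7, 3, 11, 7, 3, 11, 7 for m = 3, 4, …, 18.
The residue 0 does not occur, so no m in [3, 18] makes 8m + 31 a multiple of 12.

There is no such integer m in that range.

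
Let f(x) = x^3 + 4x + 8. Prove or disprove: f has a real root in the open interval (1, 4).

Evaluate at the endpoints: f(1) = 13, f(4) = 88 — same sign (positive).
The derivative f'(x) = 3x^2 + 4 is a quadratic with discriminant 0² − 4·3·4 = -48 < 0; it never vanishes, so it is always positive (sign of the leading coefficient).
Hence f is strictly increasing on ℝ, and in particular on [1, 4]. A strictly monotone function with same-sign endpoint values stays positive on the whole interval, so f has no zero in (1, 4).

No.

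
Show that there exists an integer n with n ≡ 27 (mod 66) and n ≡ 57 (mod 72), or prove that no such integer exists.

n = 489

gcd(66, 72) = 6. A simultaneous solution exists iff 27 ≡ 57 (mod 6); here 27 mod 6 = 3 = 57 mod 6, so it does.
The integers ≡ 27 (mod 66) are 27, 93, 159, 225, 291, 357, 423, 489, …; their remainders mod 72 are 27, 21, 15, 9, 3, 69, 63, 57, so n = 489 is the first that is ≡ 57 (mod 72).
Indeed 489 ≡ 27 (mod 66) and 489 ≡ 57 (mod 72).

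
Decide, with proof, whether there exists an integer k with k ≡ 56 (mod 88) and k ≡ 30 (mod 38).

k = 144

Here gcd(88, 38) = 2, and both 56 and 30 leave remainder 0 mod 2, so the system is consistent.
Step through k = 56, 56 + 88, 56 + 2·88, …: the values 56, 144 reduce mod 38 to 18, 30. The value 144 hits 30.
Verify: 144 = 1·88 + 56 and 144 = 3·38 + 30. ✓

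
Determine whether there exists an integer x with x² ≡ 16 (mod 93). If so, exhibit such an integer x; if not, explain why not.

x = 35

x = 35 works: 35² = 1225, and 1225 − 16 = 1209 = 13·93.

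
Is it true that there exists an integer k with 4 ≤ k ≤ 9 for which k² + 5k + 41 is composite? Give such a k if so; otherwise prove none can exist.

k = 7

At k = 7: 7² + 5·7 + 41 = 125 = 5·25, which is composite.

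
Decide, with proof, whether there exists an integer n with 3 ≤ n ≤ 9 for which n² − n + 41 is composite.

No, no such integer n in that range exists.

The values for n = 3, 4, …, 9 are 47, 53, 61, 71, 83, 97, 113, and each of these is prime.
So no value in the range makes the expression composite.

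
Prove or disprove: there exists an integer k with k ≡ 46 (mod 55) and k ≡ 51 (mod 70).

k = 541

Here gcd(55, 70) = 5, and both 46 and 51 leave remainder 1 mod 5, so the system is consistent.
Write k = 46 + 55t. Then 55t ≡ 51 − 46 ≡ 5 (mod 70); dividing through by 5 gives 11t ≡ 1 (mod 14).
Note 11·9 = 99 ≡ 1 (mod 14) (as 99 − 1 = 7·14), so 11⁻¹ ≡ 9.
Therefore t ≡ 9·1 = 9 (mod 14).
Then k = 46 + 55·9 = 541.
Indeed 541 ≡ 46 (mod 55) and 541 ≡ 51 (mod 70).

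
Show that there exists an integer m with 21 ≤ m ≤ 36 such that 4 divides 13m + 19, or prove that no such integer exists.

m = 21 works, since 13·21 + 19 = 292 = 73·4.

m = 21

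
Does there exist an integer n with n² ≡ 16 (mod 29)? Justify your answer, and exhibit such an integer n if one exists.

n = 25

n = 25 works: 25² = 625, and 625 − 16 = 609 = 21·29.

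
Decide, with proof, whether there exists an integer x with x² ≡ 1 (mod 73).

x = 72 works: 72² = 5184, and 5184 − 1 = 5183 = 71·73.

x = 72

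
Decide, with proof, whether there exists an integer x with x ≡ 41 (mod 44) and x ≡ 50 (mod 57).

Since 44 and 57 share no common factor, CRT says the pair of congruences has a solution (unique mod 2508).
Any solution of the first congruence is x = 41 + 44t; substituting into the second, 44t ≡ 50 − 41 ≡ 9 (mod 57).
Note 44·35 = 1540 ≡ 1 (mod 57) (as 1540 − 1 = 27·57), so 44⁻¹ ≡ 35.
Multiplying by 35: t ≡ 35·9 = 315 ≡ 30 (mod 57).
With t = 30: x = 41 + 44·30 = 1361.
Check: 1361 mod 44 = 41, 1361 mod 57 = 50. ✓

x = 1361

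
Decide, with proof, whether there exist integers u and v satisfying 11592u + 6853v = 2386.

Both 11592 and 6853 are divisible by gcd(11592, 6853) = 7, hence so is any combination 11592u + 6853v.
But 2386 = 7·340 + 6, so 7 ∤ 2386.
Therefore 11592u + 6853v = 2386 has no solution in integers.

There are no such integers.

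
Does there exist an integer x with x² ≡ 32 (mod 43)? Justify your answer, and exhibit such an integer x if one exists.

No, no such integer exists.

Apply Euler's criterion with the prime 43: 32 is a quadratic residue iff 32^21 ≡ 1 (mod 43), and a non-residue iff it is ≡ −1.
Repeated squaring mod 43: 32^2 = 1024 ≡ 35; 32^4 ≡ 35² = 1225 ≡ 21; 32^8 ≡ 21² = 441 ≡ 11; 32^16 ≡ 11² = 121 ≡ 35.
Since 21 = 16 + 4 + 1, 32^21 ≡ 35 · 21 · 32; multiplying out mod 43: 35·21 = 735 ≡ 4, then 4·32 = 128 ≡ 42. Thus 32^21 ≡ 42 ≡ −1 (mod 43).
The value −1 means 32 is a non-residue modulo 43, so x² ≡ 32 (mod 43) is impossible.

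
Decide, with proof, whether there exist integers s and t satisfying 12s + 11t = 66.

s = 0, t = 6

Since gcd(12, 11) = 1, every integer is an integer combination of 12 and 11.
Euclidean algorithm: 12 = 1·11 + 1, 11 = 11·1 + 0.
Unwinding: 1 = 12 − 1·11, i.e. 12·1 + 11·(-1) = 1.
Multiplying through by 66: s = 1·66 = 66, t = (-1)·66 = -66 is a solution.
Shifting by a multiple of (11, −12) keeps it a solution: s = 66 − 6·11 = 0, t = -66 + 6·12 = 6.
Indeed 12·0 + 11·6 = 0 + 66 = 66.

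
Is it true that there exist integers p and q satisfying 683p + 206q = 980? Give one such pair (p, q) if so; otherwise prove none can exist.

Since gcd(683, 206) = 1, every integer is an integer combination of 683 and 206.
Dividing repeatedly: 683 = 3·206 + 65, 206 = 3·65 + 11, 65 = 5·11 + 10, 11 = 1·10 + 1, 10 = 10·1 + 0.
Working back up the chain: 1 = 11 − 1·10 = 11 − (65 − 5·11) = −65 + 6·11 = −65 + 6·(206 − 3·65) = 6·206 − 19·65 = 6·206 − 19·(683 − 3·206) = −19·683 + 63·206. So 683·(-19) + 206·63 = 1.
Multiplying through by 980: p = (-19)·980 = -18620, q = 63·980 = 61740 is a solution.
The general solution is p = -18620 + 206k, q = 61740 − 683k; taking k = 91 gives the smaller pair p = 126, q = -413.
Check: 683·126 + 206·(-413) = 86058 − 85078 = 980. ✓

p = 126, q = -413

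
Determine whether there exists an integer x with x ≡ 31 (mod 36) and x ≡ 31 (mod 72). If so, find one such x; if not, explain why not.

x = 31

Here gcd(36, 72) = 36, and both 31 and 31 leave remainder 31 mod 36, so the system is consistent.
The smallest candidate x = 31 works directly: 31 ≡ 31 (mod 72).
Indeed 31 ≡ 31 (mod 36) and 31 ≡ 31 (mod 72).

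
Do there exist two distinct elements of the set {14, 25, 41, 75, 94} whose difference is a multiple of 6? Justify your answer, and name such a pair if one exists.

No, no such pair exists.

Two integers differ by a multiple of 6 exactly when they have the same residue mod 6. The residues are 14↦2, 25↦1, 41↦5, 75↦3, 94↦4.
All 5 residues are distinct, so no two elements differ by a multiple of 6.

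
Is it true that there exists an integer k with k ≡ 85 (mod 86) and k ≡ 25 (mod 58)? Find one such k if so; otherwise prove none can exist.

The moduli are not coprime: gcd(86, 58) = 2. Compatibility requires 2 ∣ (25 − 85) = -60, which holds, so solutions exist.
Step through k = 85, 85 + 86, 85 + 2·86, …: the values 85, 171, 257 reduce mod 58 to 27, 55, 25. The value 257 hits 25.
Verify: 257 = 2·86 + 85 and 257 = 4·58 + 25. ✓

k = 257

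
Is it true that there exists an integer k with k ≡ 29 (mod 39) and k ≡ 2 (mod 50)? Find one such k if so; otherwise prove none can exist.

k = 302

Since 39 and 50 share no common factor, CRT says the pair of congruences has a solution (unique mod 1950).
Write k = 29 + 39t and require 29 + 39t ≡ 2 (mod 50), i.e. 39t ≡ 23 (mod 50).
Since 39·9 = 351 = 7·50 + 1, the inverse of 39 mod 50 is 9.
Multiplying by 9: t ≡ 9·23 = 207 ≡ 7 (mod 50).
Taking t = 7 gives k = 29 + 39·7 = 302.
Verify: 302 = 7·39 + 29 and 302 = 6·50 + 2. ✓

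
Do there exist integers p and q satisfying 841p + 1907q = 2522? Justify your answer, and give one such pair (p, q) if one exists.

841 and 1907 are coprime, so 841p + 1907q ranges over all of ℤ.
Dividing repeatedly: 1907 = 2·841 + 225, 841 = 3·225 + 166, 225 = 1·166 + 59, 166 = 2·59 + 48, 59 = 1·48 + 11, 48 = 4·11 + 4, 11 = 2·4 + 3, 4 = 1·3 + 1, 3 = 3·1 + 0.
Back-substituting, 1 = 4 − 1·3 = 4 − (11 − 2·4) = −11 + 3·4 = −11 + 3·(48 − 4·11) = 3·48 − 13·11 = 3·48 − 13·(59 − 1·48) = −13·59 + 16·48 = −13·59 + 16·(166 − 2·59) = 16·166 − 45·59 = 16·166 − 45·(225 − 1·166) = −45·225 + 61·166 = −45·225 + 61·(841 − 3·225) = 61·841 − 228·225 = 61·841 − 228·(1907 − 2·841) = −228·1907 + 517·841; that is, 841·517 + 1907·(-228) = 1.
Scaling by 2522 gives the particular solution (p, q) = (1303874, -575016).
Shifting by a multiple of (1907, −841) keeps it a solution: p = 1303874 − 683·1907 = 1393, q = -575016 + 683·841 = -613.
Indeed 841·1393 + 1907·(-613) = 1171513 − 1168991 = 2522.

p = 1393, q = -613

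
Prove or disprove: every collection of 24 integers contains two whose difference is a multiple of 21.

Yes.

Partition the integers by their residue mod 21; there are 21 classes.
With 24 integers and only 21 classes, the pigeonhole principle forces two of them, say a and b, into the same class.
Then a ≡ b (mod 21), i.e. 21 ∣ (a − b).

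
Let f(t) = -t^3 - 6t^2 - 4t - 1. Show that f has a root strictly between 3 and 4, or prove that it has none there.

No.

The endpoint values f(3) = -94 and f(4) = -177 are both negative. Claim: f(t) < 0 for every t in (3, 4).
Shift to the endpoint 3: with t = 3 + u (0 < u < 1), one computes f(3 + u) = -u^3 - 15u^2 - 67u - 94.
All 4 nonzero coefficients of this polynomial in u are negative; hence for u > 0 the value is a sum of negative terms (the constant -94 among them).
So f is strictly negative on (3, 4); no root exists in the interval.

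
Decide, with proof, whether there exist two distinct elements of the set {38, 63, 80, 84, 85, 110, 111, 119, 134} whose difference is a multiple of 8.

Yes: 38 and 110.

Both 38 and 110 leave remainder 6 on division by 8; their difference 72 = 9·8 is a multiple of 8.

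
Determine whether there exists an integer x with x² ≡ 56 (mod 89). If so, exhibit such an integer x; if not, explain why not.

No, no such integer exists.

89 is prime, so by Euler's criterion 56 is a square mod 89 iff 56^((89−1)/2) = 56^44 ≡ 1 (mod 89).
Repeated squaring mod 89: 56^2 = 3136 ≡ 21; 56^4 ≡ 21² = 441 ≡ 85; 56^8 ≡ 85² = 7225 ≡ 16; 56^16 ≡ 16² = 256 ≡ 78; 56^32 ≡ 78² = 6084 ≡ 32.
Since 44 = 32 + 8 + 4, 56^44 ≡ 32 · 16 · 85; multiplying out mod 89: 32·16 = 512 ≡ 67, then 67·85 = 5695 ≡ 88. Thus 56^44 ≡ 88 ≡ −1 (mod 89).
By Euler's criterion 56 is a quadratic non-residue mod 89: no x satisfies x² ≡ 56 (mod 89).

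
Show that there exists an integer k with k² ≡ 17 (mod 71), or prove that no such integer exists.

No, no such integer exists.

71 is prime, so by Euler's criterion 17 is a square mod 71 iff 17^((71−1)/2) = 17^35 ≡ 1 (mod 71).
Squaring successively (mod 71): 17^2 = 289 ≡ 5; 17^4 ≡ 5² = 25 ≡ 25; 17^8 ≡ 25² = 625 ≡ 57; 17^16 ≡ 57² = 3249 ≡ 54; 17^32 ≡ 54² = 2916 ≡ 5.
Since 35 = 32 + 2 + 1, 17^35 ≡ 5 · 5 · 17; multiplying out mod 71: 5·5 = 25 ≡ 25, then 25·17 = 425 ≡ 70. Thus 17^35 ≡ 70 ≡ −1 (mod 71).
By Euler's criterion 17 is a quadratic non-residue mod 71: no k satisfies k² ≡ 17 (mod 71).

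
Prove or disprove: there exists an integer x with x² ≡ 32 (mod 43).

Apply Euler's criterion with the prime 43: 32 is a quadratic residue iff 32^21 ≡ 1 (mod 43), and a non-residue iff it is ≡ −1.
Repeated squaring mod 43: 32^2 = 1024 ≡ 35; 32^4 ≡ 35² = 1225 ≡ 21; 32^8 ≡ 21² = 441 ≡ 11; 32^16 ≡ 11² = 121 ≡ 35.
Since 21 = 16 + 4 + 1, 32^21 ≡ 35 · 21 · 32; multiplying out mod 43: 35·21 = 735 ≡ 4, then 4·32 = 128 ≡ 42. Thus 32^21 ≡ 42 ≡ −1 (mod 43).
The value −1 means 32 is a non-residue modulo 43, so x² ≡ 32 (mod 43) is impossible.

There is no such integer.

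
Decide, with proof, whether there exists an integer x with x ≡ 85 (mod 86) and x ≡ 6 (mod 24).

No such integer exists.

Both moduli are multiples of 2 = gcd(86, 24), so any solution would satisfy x ≡ 85 and x ≡ 6 modulo 2 simultaneously.
These are incompatible: 85 − 6 = 79 is not divisible by 2.
Therefore no such x exists.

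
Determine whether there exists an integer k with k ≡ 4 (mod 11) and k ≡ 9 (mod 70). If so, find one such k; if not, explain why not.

The moduli 11 and 70 are coprime, so by the Chinese Remainder Theorem a unique solution modulo 770 exists.
Any solution of the first congruence is k = 4 + 11t; substituting into the second, 11t ≡ 9 − 4 ≡ 5 (mod 70).
Note 11·51 = 561 ≡ 1 (mod 70) (as 561 − 1 = 8·70), so 11⁻¹ ≡ 51.
Multiplying by 51: t ≡ 51·5 = 255 ≡ 45 (mod 70).
Taking t = 45 gives k = 4 + 11·45 = 499.
Verify: 499 = 45·11 + 4 and 499 = 7·70 + 9. ✓

k = 499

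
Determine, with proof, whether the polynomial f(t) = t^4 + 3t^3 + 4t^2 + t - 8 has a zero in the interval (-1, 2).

f(-1) = -7 and f(2) = 50, which have opposite signs.
f is continuous everywhere (it is a polynomial), in particular on [-1, 2].
By the Intermediate Value Theorem f must vanish at some point of (-1, 2).

Such a root exists.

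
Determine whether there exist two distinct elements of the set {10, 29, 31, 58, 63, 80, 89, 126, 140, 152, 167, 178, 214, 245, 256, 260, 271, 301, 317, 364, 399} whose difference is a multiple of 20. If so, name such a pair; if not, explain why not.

29 mod 20 = 9 and 89 mod 20 = 9, so 89 − 29 = 60 = 3·20.

Yes: 29 and 89.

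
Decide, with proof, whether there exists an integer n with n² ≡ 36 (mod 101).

n = 6

Take n = 6. Then 6² = 36, and since 0 ≤ 36 < 101 this is already reduced: 6² ≡ 36 (mod 101).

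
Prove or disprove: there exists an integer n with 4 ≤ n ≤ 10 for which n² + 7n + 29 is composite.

No such integer n in that range exists.

The values for n = 4, 5, …, 10 are 73, 89, 107, 127, 149, 173, 199, and each of these is prime.
So no value in the range makes the expression composite.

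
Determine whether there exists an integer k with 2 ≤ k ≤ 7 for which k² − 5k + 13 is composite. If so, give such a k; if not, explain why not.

At k = 4: 4² − 5·4 + 13 = 9 = 3·3, which is composite.

k = 4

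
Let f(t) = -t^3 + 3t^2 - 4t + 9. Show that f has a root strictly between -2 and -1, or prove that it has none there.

f(-2) = 37 and f(-1) = 17, both positive.
The derivative f'(t) = -3t^2 + 6t - 4 is a quadratic with discriminant 6² − 4·(-3)·(-4) = -12 < 0; it never vanishes, so it is always negative (sign of the leading coefficient).
So f is strictly decreasing; between -2 and -1 its values lie between f(-2) = 37 and f(-1) = 17, all positive. Therefore f has no root in (-2, -1).

f has no root in that interval.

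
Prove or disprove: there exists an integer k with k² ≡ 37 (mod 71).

Take k = 26. Then 26² = 676 = 9·71 + 37, so 26² ≡ 37 (mod 71).

k = 26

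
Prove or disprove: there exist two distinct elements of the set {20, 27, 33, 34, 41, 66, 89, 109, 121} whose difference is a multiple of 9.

No, no such pair exists.

Two integers differ by a multiple of 9 exactly when they have the same residue mod 9. The residues are 20↦2, 27↦0, 33↦6, 34↦7, 41↦5, 66↦3, 89↦8, 109↦1, 121↦4.
These 9 residues are pairwise different, hence no difference of two elements is divisible by 9.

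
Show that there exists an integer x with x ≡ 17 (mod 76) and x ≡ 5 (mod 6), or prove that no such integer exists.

x = 17

The moduli are not coprime: gcd(76, 6) = 2. Compatibility requires 2 ∣ (5 − 17) = -12, which holds, so solutions exist.
In fact x = 17 itself already satisfies 17 mod 6 = 5.
Verify: 17 = 0·76 + 17 and 17 = 2·6 + 5. ✓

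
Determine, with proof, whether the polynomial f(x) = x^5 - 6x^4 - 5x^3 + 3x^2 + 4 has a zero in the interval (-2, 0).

Such a root exists.

f(-2) = -72 and f(0) = 4, which have opposite signs.
f is continuous everywhere (it is a polynomial), in particular on [-2, 0].
By the Intermediate Value Theorem, f takes the value 0 somewhere in the open interval.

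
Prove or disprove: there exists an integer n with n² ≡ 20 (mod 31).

n = 12

Take n = 12. Then 12² = 144 = 4·31 + 20, so 12² ≡ 20 (mod 31).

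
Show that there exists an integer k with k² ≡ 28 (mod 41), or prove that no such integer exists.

41 is prime, so by Euler's criterion 28 is a square mod 41 iff 28^((41−1)/2) = 28^20 ≡ 1 (mod 41).
Squaring successively (mod 41): 28^2 = 784 ≡ 5; 28^4 ≡ 5² = 25 ≡ 25; 28^8 ≡ 25² = 625 ≡ 10; 28^16 ≡ 10² = 100 ≡ 18.
Since 20 = 16 + 4, 28^20 ≡ 18 · 25; multiplying out mod 41: 18·25 = 450 ≡ 40. Thus 28^20 ≡ 40 ≡ −1 (mod 41).
By Euler's criterion 28 is a quadratic non-residue mod 41: no k satisfies k² ≡ 28 (mod 41).

No such integer exists.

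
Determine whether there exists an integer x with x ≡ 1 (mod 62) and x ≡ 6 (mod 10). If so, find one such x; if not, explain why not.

No such integer exists.

Reduce both congruences modulo 2, which divides 62 and 10: they say x ≡ 1 (mod 2) and x ≡ 6 (mod 2).
But 1 mod 2 = 1 while 6 mod 2 = 0, a contradiction.
Hence the system has no solution.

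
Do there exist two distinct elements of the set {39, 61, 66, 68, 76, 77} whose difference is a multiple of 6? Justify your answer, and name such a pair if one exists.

No such pair exists.

Residues mod 6: 39↦3, 61↦1, 66↦0, 68↦2, 76↦4, 77↦5.
These 6 residues are pairwise different, hence no difference of two elements is divisible by 6.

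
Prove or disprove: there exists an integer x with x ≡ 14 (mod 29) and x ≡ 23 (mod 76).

x = 1087

Since 29 and 76 share no common factor, CRT says the pair of congruences has a solution (unique mod 2204).
Any solution of the first congruence is x = 14 + 29t; substituting into the second, 29t ≡ 23 − 14 ≡ 9 (mod 76).
Since 29·21 = 609 = 8·76 + 1, the inverse of 29 mod 76 is 21.
Multiplying by 21: t ≡ 21·9 = 189 ≡ 37 (mod 76).
Taking t = 37 gives x = 14 + 29·37 = 1087.
Verify: 1087 = 37·29 + 14 and 1087 = 14·76 + 23. ✓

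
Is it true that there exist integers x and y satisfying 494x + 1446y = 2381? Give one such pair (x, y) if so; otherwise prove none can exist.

There are no such integers.

gcd(494, 1446) = 2, so every integer of the form 494x + 1446y is a multiple of 2.
But 2381 is not a multiple of 2 (it leaves remainder 1).
Therefore 494x + 1446y = 2381 has no solution in integers.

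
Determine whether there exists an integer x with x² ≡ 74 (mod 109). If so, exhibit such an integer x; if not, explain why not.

Take x = 69. Then 69² = 4761 = 43·109 + 74, so 69² ≡ 74 (mod 109).

x = 69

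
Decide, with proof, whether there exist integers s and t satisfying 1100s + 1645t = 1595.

Since gcd(1100, 1645) = 5 and 1595 = 5·319, Bézout's identity guarantees a solution.
Dividing through by 5 reduces the equation to 220s + 329t = 319.
Euclidean algorithm: 329 = 1·220 + 109, 220 = 2·109 + 2, 109 = 54·2 + 1, 2 = 2·1 + 0.
Back-substituting, 1 = 109 − 54·2 = 109 − 54·(220 − 2·109) = −54·220 + 109·109 = −54·220 + 109·(329 − 1·220) = 109·329 − 163·220; that is, 220·(-163) + 329·109 = 1.
Times 319: 220·(-51997) + 329·34771 = 319, so (-51997, 34771) solves it.
Adding 159·329 to s and subtracting 159·220 from t gives the tidier solution (314, -209).
Indeed 1100·314 + 1645·(-209) = 345400 − 343805 = 1595.

s = 314, t = -209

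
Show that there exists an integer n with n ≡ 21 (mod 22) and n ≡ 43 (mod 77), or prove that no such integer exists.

Here gcd(22, 77) = 11, and both 21 and 43 leave remainder 10 mod 11, so the system is consistent.
The integers ≡ 21 (mod 22) are 21, 43, …; their remainders mod 77 are 21, 43, so n = 43 is the first that is ≡ 43 (mod 77).
Indeed 43 ≡ 21 (mod 22) and 43 ≡ 43 (mod 77).

n = 43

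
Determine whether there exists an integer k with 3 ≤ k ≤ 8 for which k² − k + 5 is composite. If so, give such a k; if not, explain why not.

k = 5

At k = 5: 5² − 5 + 5 = 25 = 5·5, which is composite.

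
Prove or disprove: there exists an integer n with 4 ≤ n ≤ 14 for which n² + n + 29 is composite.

At n = 9: 9² + 9 + 29 = 119 = 7·17, which is composite.

n = 9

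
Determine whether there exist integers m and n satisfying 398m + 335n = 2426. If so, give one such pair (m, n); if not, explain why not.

m = 97, n = -108

398 and 335 are coprime, so 398m + 335n ranges over all of ℤ.
Dividing repeatedly: 398 = 1·335 + 63, 335 = 5·63 + 20, 63 = 3·20 + 3, 20 = 6·3 + 2, 3 = 1·2 + 1, 2 = 2·1 + 0.
Working back up the chain: 1 = 3 − 1·2 = 3 − (20 − 6·3) = −20 + 7·3 = −20 + 7·(63 − 3·20) = 7·63 − 22·20 = 7·63 − 22·(335 − 5·63) = −22·335 + 117·63 = −22·335 + 117·(398 − 1·335) = 117·398 − 139·335. So 398·117 + 335·(-139) = 1.
Scaling by 2426 gives the particular solution (m, n) = (283842, -337214).
The general solution is m = 283842 + 335k, n = -337214 − 398k; taking k = -847 gives the smaller pair m = 97, n = -108.
Indeed 398·97 + 335·(-108) = 38606 − 36180 = 2426.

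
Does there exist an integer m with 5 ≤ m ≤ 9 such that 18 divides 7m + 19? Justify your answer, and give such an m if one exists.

Try m = 5: 7·5 + 19 = 54 = 3·18, which is divisible by 18.

m = 5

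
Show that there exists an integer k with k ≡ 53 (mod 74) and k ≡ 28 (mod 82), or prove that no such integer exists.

Reduce both congruences modulo 2, which divides 74 and 82: they say k ≡ 53 (mod 2) and k ≡ 28 (mod 2).
However 53 ≡ 1 and 28 ≡ 0 (mod 2), and 1 ≠ 0.
Hence the system has no solution.

No such integer exists.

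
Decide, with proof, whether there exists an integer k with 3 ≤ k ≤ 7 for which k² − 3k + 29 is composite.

k = 7

At k = 7: 7² − 3·7 + 29 = 57 = 3·19, which is composite.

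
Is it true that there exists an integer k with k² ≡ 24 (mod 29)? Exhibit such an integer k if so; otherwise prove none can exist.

Take k = 16. Then 16² = 256 = 8·29 + 24, so 16² ≡ 24 (mod 29).

k = 16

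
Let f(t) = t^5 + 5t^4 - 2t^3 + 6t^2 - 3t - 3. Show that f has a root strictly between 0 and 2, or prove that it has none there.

Such a root exists.

f(0) = -3 and f(2) = 111, which have opposite signs.
f is continuous everywhere (it is a polynomial), in particular on [0, 2].
By the Intermediate Value Theorem f must vanish at some point of (0, 2).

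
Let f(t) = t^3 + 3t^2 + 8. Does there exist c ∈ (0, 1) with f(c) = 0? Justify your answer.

f(0) = 8 and f(1) = 12, both positive, so a sign-change argument is unavailable; we show f keeps this sign on the whole interval.
Every nonzero coefficient of f(t) = t^3 + 3t^2 + 8 is positive; for t > 0 each term then has that sign, and the constant term 8 is strictly positive.
Therefore f(t) > 0 throughout (0, 1), and f has no zero there.

f has no root in that interval.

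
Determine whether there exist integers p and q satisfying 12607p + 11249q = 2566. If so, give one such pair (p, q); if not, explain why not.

Both 12607 and 11249 are divisible by gcd(12607, 11249) = 7, hence so is any combination 12607p + 11249q.
But 2566 is not a multiple of 7 (it leaves remainder 4).
Therefore 12607p + 11249q = 2566 has no solution in integers.

No, no such integers exist.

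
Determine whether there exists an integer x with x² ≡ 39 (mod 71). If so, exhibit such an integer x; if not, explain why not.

Apply Euler's criterion with the prime 71: 39 is a quadratic residue iff 39^35 ≡ 1 (mod 71), and a non-residue iff it is ≡ −1.
Repeated squaring mod 71: 39^2 = 1521 ≡ 30; 39^4 ≡ 30² = 900 ≡ 48; 39^8 ≡ 48² = 2304 ≡ 32; 39^16 ≡ 32² = 1024 ≡ 30; 39^32 ≡ 30² = 900 ≡ 48.
Since 35 = 32 + 2 + 1, 39^35 ≡ 48 · 30 · 39; multiplying out mod 71: 48·30 = 1440 ≡ 20, then 20·39 = 780 ≡ 70. Thus 39^35 ≡ 70 ≡ −1 (mod 71).
By Euler's criterion 39 is a quadratic non-residue mod 71: no x satisfies x² ≡ 39 (mod 71).

No such integer exists.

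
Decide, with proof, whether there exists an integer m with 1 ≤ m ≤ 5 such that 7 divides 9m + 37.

For m = 1, 2, …, 5 the values of 9m + 37 modulo 7 are 4, 6, 1, 3, 5 respectively.
Since 0 is absent from this list, 7 ∤ 9m + 37 for every m with 1 ≤ m ≤ 5.

No, no such integer m in that range exists.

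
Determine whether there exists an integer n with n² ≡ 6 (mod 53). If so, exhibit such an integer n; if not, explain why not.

n = 18

Take n = 18. Then 18² = 324 = 6·53 + 6, so 18² ≡ 6 (mod 53).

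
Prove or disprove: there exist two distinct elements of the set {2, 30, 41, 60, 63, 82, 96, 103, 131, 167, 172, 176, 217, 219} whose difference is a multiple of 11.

2 mod 11 = 2 and 167 mod 11 = 2, so 167 − 2 = 165 = 15·11.

Yes: 2 and 167.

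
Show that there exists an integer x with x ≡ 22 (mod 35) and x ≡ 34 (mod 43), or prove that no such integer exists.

x = 722

gcd(35, 43) = 1, so the Chinese Remainder Theorem guarantees exactly one residue class mod 1505 satisfying both.
Write x = 22 + 35t and require 22 + 35t ≡ 34 (mod 43), i.e. 35t ≡ 12 (mod 43).
Note 35·16 = 560 ≡ 1 (mod 43) (as 560 − 1 = 13·43), so 35⁻¹ ≡ 16.
Therefore t ≡ 16·12 = 192 ≡ 20 (mod 43).
Taking t = 20 gives x = 22 + 35·20 = 722.
Indeed 722 ≡ 22 (mod 35) and 722 ≡ 34 (mod 43).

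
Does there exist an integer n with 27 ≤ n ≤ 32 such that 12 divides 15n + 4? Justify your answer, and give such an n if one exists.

The values of 15n + 4 for n = 27, 28, …, 32 are 409, 424, 439, 454, 469, 484; reduced mod 12 these are 1, 4, 7, 10, 1, 4.
None is 0, so 12 never divides 15n + 4 on this range.

There is no such integer n in that range.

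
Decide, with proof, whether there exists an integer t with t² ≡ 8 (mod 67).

No such integer exists.

67 is prime, so by Euler's criterion 8 is a square mod 67 iff 8^((67−1)/2) = 8^33 ≡ 1 (mod 67).
Squaring successively (mod 67): 8^2 = 64 ≡ 64; 8^4 ≡ 64² = 4096 ≡ 9; 8^8 ≡ 9² = 81 ≡ 14; 8^16 ≡ 14² = 196 ≡ 62; 8^32 ≡ 62² = 3844 ≡ 25.
Since 33 = 32 + 1, 8^33 ≡ 25 · 8; multiplying out mod 67: 25·8 = 200 ≡ 66. Thus 8^33 ≡ 66 ≡ −1 (mod 67).
By Euler's criterion 8 is a quadratic non-residue mod 67: no t satisfies t² ≡ 8 (mod 67).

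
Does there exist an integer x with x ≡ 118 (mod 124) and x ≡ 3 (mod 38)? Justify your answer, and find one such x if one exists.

No such integer exists.

Both moduli are multiples of 2 = gcd(124, 38), so any solution would satisfy x ≡ 118 and x ≡ 3 modulo 2 simultaneously.
These are incompatible: 118 − 3 = 115 is not divisible by 2.
Hence the system has no solution.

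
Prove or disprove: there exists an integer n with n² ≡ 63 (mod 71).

Apply Euler's criterion with the prime 71: 63 is a quadratic residue iff 63^35 ≡ 1 (mod 71), and a non-residue iff it is ≡ −1.
Repeated squaring mod 71: 63^2 = 3969 ≡ 64; 63^4 ≡ 64² = 4096 ≡ 49; 63^8 ≡ 49² = 2401 ≡ 58; 63^16 ≡ 58² = 3364 ≡ 27; 63^32 ≡ 27² = 729 ≡ 19.
Since 35 = 32 + 2 + 1, 63^35 ≡ 19 · 64 · 63; multiplying out mod 71: 19·64 = 1216 ≡ 9, then 9·63 = 567 ≡ 70. Thus 63^35 ≡ 70 ≡ −1 (mod 71).
The value −1 means 63 is a non-residue modulo 71, so n² ≡ 63 (mod 71) is impossible.

No, no such integer exists.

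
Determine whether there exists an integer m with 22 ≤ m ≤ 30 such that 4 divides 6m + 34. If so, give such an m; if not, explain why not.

Try m = 23: 6·23 + 34 = 172 = 43·4, which is divisible by 4.

m = 23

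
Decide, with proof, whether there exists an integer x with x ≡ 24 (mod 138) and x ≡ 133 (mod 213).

No, no such integer exists.

gcd(138, 213) = 3. If x ≡ 24 (mod 138) and x ≡ 133 (mod 213), then x ≡ 24 (mod 3) and x ≡ 133 (mod 3).
These are incompatible: 24 − 133 = -109 is not divisible by 3.
So no integer satisfies both congruences.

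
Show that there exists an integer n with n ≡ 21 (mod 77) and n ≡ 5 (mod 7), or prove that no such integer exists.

There is no such integer.

Reduce both congruences modulo 7, which divides 77 and 7: they say n ≡ 21 (mod 7) and n ≡ 5 (mod 7).
However 21 ≡ 0 and 5 ≡ 5 (mod 7), and 0 ≠ 5.
So no integer satisfies both congruences.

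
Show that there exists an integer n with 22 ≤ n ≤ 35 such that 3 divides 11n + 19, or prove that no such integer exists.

n = 22 works, since 11·22 + 19 = 261 = 87·3.

n = 22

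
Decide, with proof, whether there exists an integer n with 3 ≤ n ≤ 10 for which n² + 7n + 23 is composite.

n = 7

At n = 7: 7² + 7·7 + 23 = 121 = 11·11, which is composite.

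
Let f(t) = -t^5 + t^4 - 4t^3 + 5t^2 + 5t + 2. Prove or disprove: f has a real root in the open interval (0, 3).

f(0) = 2 and f(3) = -208, which have opposite signs.
Since f is a polynomial it is continuous on [0, 3].
By the Intermediate Value Theorem, f takes the value 0 somewhere in the open interval.

Such a root exists.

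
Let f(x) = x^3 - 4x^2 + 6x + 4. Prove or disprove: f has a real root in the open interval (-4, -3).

No.

f(-4) = -148 and f(-3) = -77, both negative.
f'(x) = 3x^2 - 8x + 6 has discriminant (-8)² − 4·3·6 = -8 < 0, so f' has no real roots and is positive for every real x.
So f is strictly increasing; between -4 and -3 its values lie between f(-4) = -148 and f(-3) = -77, all negative. Therefore f has no root in (-4, -3).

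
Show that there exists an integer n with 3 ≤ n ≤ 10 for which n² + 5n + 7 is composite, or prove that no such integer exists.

n = 9

At n = 9: 9² + 5·9 + 7 = 133 = 7·19, which is composite.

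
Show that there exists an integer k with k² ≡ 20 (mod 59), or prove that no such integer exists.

k = 16

Take k = 16. Then 16² = 256 = 4·59 + 20, so 16² ≡ 20 (mod 59).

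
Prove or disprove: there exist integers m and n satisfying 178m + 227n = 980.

178 and 227 are coprime, so 178m + 227n ranges over all of ℤ.
Run the Euclidean algorithm on 227 and 178: 227 = 1·178 + 49, 178 = 3·49 + 31, 49 = 1·31 + 18, 31 = 1·18 + 13, 18 = 1·13 + 5, 13 = 2·5 + 3, 5 = 1·3 + 2, 3 = 1·2 + 1, 2 = 2·1 + 0.
Working back up the chain: 1 = 3 − 1·2 = 3 − (5 − 1·3) = −5 + 2·3 = −5 + 2·(13 − 2·5) = 2·13 − 5·5 = 2·13 − 5·(18 − 1·13) = −5·18 + 7·13 = −5·18 + 7·(31 − 1·18) = 7·31 − 12·18 = 7·31 − 12·(49 − 1·31) = −12·49 + 19·31 = −12·49 + 19·(178 − 3·49) = 19·178 − 69·49 = 19·178 − 69·(227 − 1·178) = −69·227 + 88·178. So 178·88 + 227·(-69) = 1.
Scaling by 980 gives the particular solution (m, n) = (86240, -67620).
Subtracting 379·227 from m and adding 379·178 to n gives the tidier solution (207, -158).
Check: 178·207 + 227·(-158) = 36846 − 35866 = 980. ✓

m = 207, n = -158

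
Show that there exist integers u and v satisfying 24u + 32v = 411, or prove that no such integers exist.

There are no such integers.

Both 24 and 32 are divisible by gcd(24, 32) = 8, hence so is any combination 24u + 32v.
But 411 = 8·51 + 3, so 8 ∤ 411.
So the equation is unsolvable over ℤ.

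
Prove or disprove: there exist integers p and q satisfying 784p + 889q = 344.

Any value of 784p + 889q is a multiple of gcd(784, 889) = 7.
But 344 is not a multiple of 7 (it leaves remainder 1).
So the equation is unsolvable over ℤ.

There are no such integers.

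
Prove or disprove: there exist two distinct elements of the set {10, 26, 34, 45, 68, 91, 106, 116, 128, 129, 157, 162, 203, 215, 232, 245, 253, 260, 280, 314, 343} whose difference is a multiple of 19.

10 mod 19 = 10 and 162 mod 19 = 10, so 162 − 10 = 152 = 8·19.

10 and 162 are such a pair.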